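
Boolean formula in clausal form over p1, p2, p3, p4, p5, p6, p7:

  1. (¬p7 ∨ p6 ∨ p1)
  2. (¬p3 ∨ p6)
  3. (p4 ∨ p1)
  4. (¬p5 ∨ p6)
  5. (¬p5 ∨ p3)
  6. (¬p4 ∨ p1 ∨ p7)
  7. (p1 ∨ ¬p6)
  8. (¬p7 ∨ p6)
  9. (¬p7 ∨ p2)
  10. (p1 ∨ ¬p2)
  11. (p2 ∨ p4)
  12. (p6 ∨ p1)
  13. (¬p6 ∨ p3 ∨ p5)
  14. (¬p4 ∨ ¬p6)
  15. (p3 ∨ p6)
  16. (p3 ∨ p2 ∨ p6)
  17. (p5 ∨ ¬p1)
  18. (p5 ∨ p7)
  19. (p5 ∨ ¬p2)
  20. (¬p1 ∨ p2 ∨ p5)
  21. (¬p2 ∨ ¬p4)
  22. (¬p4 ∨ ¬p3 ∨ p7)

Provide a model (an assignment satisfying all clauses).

Set p1 = True and propagate.
  then p5 is forced to True.
  then p6 is forced to True.
  then p3 is forced to True.
  then p4 is forced to False.
  then p2 is forced to True.
p7 is now unconstrained; take p7 = False.

p1=True, p2=True, p3=True, p4=False, p5=True, p6=True, p7=False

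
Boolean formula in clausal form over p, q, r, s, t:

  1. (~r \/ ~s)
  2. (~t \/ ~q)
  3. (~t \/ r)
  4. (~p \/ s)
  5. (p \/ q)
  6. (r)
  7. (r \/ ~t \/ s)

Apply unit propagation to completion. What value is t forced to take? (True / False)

(r) stands alone — r = True.
(~r \/ ~s): since r = True, the clause reduces to (~s). s = False.
(s \/ ~p): since s = False, the clause reduces to (~p). p = False.
From (p \/ q) and p = False: q = True.
In (~q \/ ~t), ~q is now false; ~t must hold, so t = False.

False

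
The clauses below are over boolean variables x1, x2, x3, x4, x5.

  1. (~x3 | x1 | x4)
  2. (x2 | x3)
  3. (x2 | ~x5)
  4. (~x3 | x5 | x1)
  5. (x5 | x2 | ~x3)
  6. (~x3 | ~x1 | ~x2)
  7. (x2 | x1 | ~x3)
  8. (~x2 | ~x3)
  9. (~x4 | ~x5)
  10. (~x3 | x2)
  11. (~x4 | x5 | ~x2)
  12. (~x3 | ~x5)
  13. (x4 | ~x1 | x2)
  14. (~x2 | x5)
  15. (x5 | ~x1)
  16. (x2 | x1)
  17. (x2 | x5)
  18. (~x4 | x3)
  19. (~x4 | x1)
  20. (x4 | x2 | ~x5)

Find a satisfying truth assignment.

Try x1 = False.
  then x2 is forced to True.
  then x3 is forced to False.
  then x5 is forced to True.
  then x4 is forced to False.
Every clause has at least one true literal under this assignment.

x1 = False, x2 = True, x3 = False, x4 = False, x5 = True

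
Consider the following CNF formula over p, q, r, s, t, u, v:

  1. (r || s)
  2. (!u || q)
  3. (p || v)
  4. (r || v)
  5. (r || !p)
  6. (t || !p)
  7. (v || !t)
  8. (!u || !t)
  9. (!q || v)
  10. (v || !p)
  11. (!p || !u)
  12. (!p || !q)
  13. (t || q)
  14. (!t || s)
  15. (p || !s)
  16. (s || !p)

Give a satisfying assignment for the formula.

p = 0, q = 1, r = 1, s = 0, t = 0, u = 0, v = 1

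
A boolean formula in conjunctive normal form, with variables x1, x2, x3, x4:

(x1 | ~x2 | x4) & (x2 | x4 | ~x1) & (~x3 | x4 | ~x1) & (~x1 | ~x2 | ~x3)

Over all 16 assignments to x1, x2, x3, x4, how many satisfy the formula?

Split on x1, then x2.
  x1=1, x2=1: remaining (x3,x4) ∈ {(0,0); (0,1)} — 2.
  x1=1, x2=0: remaining (x3,x4) ∈ {(0,1); (1,1)} — 2.
  x1=0, x2=1: remaining (x3,x4) ∈ {(0,1); (1,1)} — 2.
  x1=0, x2=0: remaining (x3,x4) ∈ {(0,0); (0,1); (1,0); (1,1)} — 4.
Total: 2 + 2 + 2 + 4 = 10.

10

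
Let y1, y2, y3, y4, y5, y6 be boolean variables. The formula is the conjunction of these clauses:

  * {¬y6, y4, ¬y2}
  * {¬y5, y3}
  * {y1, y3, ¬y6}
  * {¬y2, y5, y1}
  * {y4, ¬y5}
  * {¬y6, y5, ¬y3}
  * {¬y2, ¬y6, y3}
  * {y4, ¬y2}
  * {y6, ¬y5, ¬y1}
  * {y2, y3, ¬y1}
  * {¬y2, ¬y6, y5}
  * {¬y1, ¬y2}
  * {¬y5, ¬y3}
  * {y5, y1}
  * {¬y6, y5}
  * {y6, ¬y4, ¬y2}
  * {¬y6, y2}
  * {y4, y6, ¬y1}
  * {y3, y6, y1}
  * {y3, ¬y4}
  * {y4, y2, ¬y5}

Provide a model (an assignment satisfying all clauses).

Branch on y1: take y1 = True.
  then y2 is forced to False.
  then y3 is forced to True.
  then y5 is forced to False.
  then y6 is forced to False.
  then y4 is forced to True.
Every clause has at least one true literal under this assignment.

y1=T, y2=F, y3=T, y4=T, y5=F, y6=F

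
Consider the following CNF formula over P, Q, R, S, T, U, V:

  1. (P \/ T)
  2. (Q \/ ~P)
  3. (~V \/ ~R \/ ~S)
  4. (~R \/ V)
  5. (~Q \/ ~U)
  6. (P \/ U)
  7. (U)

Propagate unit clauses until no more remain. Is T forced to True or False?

True

(U) is a unit clause: U = True.
(~U \/ ~Q): since U = True, the clause reduces to (~Q). Q = False.
(~P \/ Q) with Q = False leaves only ~P, so P = False.
(P \/ T): since P = False, the clause reduces to (T). T = True.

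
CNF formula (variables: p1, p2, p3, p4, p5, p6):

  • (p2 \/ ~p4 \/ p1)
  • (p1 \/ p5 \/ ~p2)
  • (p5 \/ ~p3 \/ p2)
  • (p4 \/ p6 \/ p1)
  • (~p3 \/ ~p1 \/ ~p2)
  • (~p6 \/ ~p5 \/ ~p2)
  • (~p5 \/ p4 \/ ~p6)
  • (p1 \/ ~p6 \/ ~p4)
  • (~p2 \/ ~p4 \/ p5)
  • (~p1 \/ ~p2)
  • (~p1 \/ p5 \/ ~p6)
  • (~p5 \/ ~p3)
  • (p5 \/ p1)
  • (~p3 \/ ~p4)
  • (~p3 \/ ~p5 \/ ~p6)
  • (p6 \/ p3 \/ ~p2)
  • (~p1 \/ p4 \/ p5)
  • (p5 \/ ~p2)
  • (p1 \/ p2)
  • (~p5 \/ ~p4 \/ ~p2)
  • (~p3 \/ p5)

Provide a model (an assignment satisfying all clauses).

p1=True  p2=False  p3=False  p4=False  p5=True  p6=False

Set p1 = True and propagate.
  then p2 is forced to False.
Set p3 = False and propagate.
Set p4 = False and propagate.
  then p5 is forced to True.
  then p6 is forced to False.
Check each clause:
  1. (~p4 \/ p2 \/ p1) — p1 is true.
  2. (p5 \/ p1 \/ ~p2) — p1 is true.
  3. (~p3 \/ p5 \/ p2) — p5 is true.
  4. (p6 \/ p1 \/ p4) — p1 is true.
  5. (~p1 \/ ~p2 \/ ~p3) — ~p3 is true.
  6. (~p2 \/ ~p6 \/ ~p5) — ~p6 is true.
  7. (p4 \/ ~p6 \/ ~p5) — ~p6 is true.
  8. (~p4 \/ ~p6 \/ p1) — p1 is true.
  9. (p5 \/ ~p2 \/ ~p4) — ~p4 is true.
  10. (~p1 \/ ~p2) — ~p2 is true.
  11. (p5 \/ ~p6 \/ ~p1) — ~p6 is true.
  12. (~p5 \/ ~p3) — ~p3 is true.
  13. (p1 \/ p5) — p1 is true.
  14. (~p3 \/ ~p4) — ~p4 is true.
  15. (~p3 \/ ~p5 \/ ~p6) — ~p6 is true.
  16. (p6 \/ p3 \/ ~p2) — ~p2 is true.
  17. (~p1 \/ p4 \/ p5) — p5 is true.
  18. (p5 \/ ~p2) — p5 is true.
  19. (p2 \/ p1) — p1 is true.
  20. (~p5 \/ ~p2 \/ ~p4) — ~p4 is true.
  21. (p5 \/ ~p3) — ~p3 is true.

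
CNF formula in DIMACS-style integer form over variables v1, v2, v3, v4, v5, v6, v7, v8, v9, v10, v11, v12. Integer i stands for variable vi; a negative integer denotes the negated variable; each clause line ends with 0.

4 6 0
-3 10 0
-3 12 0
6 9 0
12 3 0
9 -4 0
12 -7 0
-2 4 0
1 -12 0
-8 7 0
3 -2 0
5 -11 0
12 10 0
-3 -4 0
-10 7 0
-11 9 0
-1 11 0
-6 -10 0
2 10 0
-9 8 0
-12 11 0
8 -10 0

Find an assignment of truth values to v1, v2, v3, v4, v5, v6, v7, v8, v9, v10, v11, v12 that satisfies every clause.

v1 = True  v2 = False  v3 = False  v4 = True  v5 = True  v6 = False  v7 = True  v8 = True  v9 = True  v10 = True  v11 = True  v12 = True

Check each clause:
  1. (v4 | v6) — v4 is true.
  2. (v10 | ~v3) — v10 is true.
  3. (~v3 | v12) — v12 is true.
  4. (v9 | v6) — v9 is true.
  5. (v3 | v12) — v12 is true.
  6. (v9 | ~v4) — v9 is true.
  7. (v12 | ~v7) — v12 is true.
  8. (~v2 | v4) — v4 is true.
  9. (~v12 | v1) — v1 is true.
  10. (v7 | ~v8) — v7 is true.
  11. (~v2 | v3) — ~v2 is true.
  12. (~v11 | v5) — v5 is true.
  13. (v10 | v12) — v10 is true.
  14. (~v4 | ~v3) — ~v3 is true.
  15. (~v10 | v7) — v7 is true.
  16. (v9 | ~v11) — v9 is true.
  17. (~v1 | v11) — v11 is true.
  18. (~v6 | ~v10) — ~v6 is true.
  19. (v10 | v2) — v10 is true.
  20. (~v9 | v8) — v8 is true.
  21. (v11 | ~v12) — v11 is true.
  22. (~v10 | v8) — v8 is true.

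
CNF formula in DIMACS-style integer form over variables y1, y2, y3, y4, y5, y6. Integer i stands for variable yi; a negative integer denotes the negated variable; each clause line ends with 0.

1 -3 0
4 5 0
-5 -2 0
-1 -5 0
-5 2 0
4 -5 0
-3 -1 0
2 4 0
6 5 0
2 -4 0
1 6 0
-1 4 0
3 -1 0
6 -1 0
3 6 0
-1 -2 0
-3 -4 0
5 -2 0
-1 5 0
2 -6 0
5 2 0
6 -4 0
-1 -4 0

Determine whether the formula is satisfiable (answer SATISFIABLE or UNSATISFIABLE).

y1 = True:
  propagation gives y5=False; an empty clause results — contradiction.
y1 = False:
  propagation gives y3=False, y6=True, y2=True, y5=False; an empty clause results — contradiction.
Every branch closes, so no satisfying assignment exists.

UNSATISFIABLE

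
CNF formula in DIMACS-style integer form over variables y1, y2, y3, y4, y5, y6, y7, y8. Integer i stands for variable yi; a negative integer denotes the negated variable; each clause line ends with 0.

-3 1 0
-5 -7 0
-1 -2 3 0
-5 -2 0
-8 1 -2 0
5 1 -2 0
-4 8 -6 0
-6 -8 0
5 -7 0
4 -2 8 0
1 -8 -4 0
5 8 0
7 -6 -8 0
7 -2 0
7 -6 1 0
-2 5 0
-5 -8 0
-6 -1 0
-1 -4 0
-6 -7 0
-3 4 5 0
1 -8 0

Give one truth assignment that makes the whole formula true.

Pure literal: y2 appears only negated; assign y2 = False.
Pure literal: y6 appears only negated; assign y6 = False.
Try y1 = True.
  then y4 is forced to False.
Try y3 = False.
Branch on y5: take y5 = False.
  then y7 is forced to False.
  then y8 is forced to True.
Check each clause:
  1. {y1, ¬y3} — y1 is true.
  2. {¬y5, ¬y7} — ¬y7 is true.
  3. {y3, ¬y1, ¬y2} — ¬y2 is true.
  4. {¬y2, ¬y5} — ¬y5 is true.
  5. {¬y2, y1, ¬y8} — y1 is true.
  6. {¬y2, y1, y5} — y1 is true.
  7. {y8, ¬y4, ¬y6} — y8 is true.
  8. {¬y6, ¬y8} — ¬y6 is true.
  9. {¬y7, y5} — ¬y7 is true.
  10. {¬y2, y8, y4} — y8 is true.
  11. {¬y8, y1, ¬y4} — y1 is true.
  12. {y5, y8} — y8 is true.
  13. {¬y8, ¬y6, y7} — ¬y6 is true.
  14. {¬y2, y7} — ¬y2 is true.
  15. {y1, y7, ¬y6} — y1 is true.
  16. {¬y2, y5} — ¬y2 is true.
  17. {¬y8, ¬y5} — ¬y5 is true.
  18. {¬y6, ¬y1} — ¬y6 is true.
  19. {¬y4, ¬y1} — ¬y4 is true.
  20. {¬y7, ¬y6} — ¬y7 is true.
  21. {y4, ¬y3, y5} — ¬y3 is true.
  22. {y1, ¬y8} — y1 is true.

y1=T, y2=F, y3=F, y4=F, y5=F, y6=F, y7=F, y8=T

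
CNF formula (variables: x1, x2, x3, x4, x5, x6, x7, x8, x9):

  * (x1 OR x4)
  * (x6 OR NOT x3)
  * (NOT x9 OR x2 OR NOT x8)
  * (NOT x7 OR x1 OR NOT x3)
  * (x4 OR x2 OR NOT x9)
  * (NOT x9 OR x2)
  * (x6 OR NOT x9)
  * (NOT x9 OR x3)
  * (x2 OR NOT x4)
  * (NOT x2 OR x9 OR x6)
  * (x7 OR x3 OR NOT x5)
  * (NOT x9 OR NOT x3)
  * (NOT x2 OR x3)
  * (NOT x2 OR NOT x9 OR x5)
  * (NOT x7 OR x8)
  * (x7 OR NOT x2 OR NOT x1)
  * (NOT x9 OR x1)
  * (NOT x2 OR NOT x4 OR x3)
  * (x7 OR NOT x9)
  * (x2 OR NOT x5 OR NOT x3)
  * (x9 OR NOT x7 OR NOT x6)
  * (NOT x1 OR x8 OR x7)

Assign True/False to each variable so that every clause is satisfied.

x1=F  x2=T  x3=T  x4=T  x5=F  x6=T  x7=F  x8=F  x9=F

Branch on x1: take x1 = False.
  then x4 is forced to True.
  then x2 is forced to True.
  then x3 is forced to True.
  then x6 is forced to True.
  then x7 is forced to False.
  then x9 is forced to False.
x5, x8 are now unconstrained; take x5 = False, x8 = False.
Every clause has at least one true literal under this assignment.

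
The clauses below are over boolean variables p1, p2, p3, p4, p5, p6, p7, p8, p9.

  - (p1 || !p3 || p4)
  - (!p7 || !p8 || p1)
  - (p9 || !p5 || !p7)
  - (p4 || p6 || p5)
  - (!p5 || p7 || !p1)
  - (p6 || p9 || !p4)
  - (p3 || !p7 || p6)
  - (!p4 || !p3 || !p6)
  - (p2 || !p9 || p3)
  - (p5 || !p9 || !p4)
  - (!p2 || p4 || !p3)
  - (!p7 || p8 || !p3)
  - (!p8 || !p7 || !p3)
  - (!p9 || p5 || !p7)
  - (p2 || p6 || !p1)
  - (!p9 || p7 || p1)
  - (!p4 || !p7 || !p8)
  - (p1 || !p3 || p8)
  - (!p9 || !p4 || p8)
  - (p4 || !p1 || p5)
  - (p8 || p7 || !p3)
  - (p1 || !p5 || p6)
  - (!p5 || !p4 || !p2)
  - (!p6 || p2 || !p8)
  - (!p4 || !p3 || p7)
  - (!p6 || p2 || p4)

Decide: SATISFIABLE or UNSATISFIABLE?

Try p1 = False.
Set p2 = False and propagate.
The remaining clauses are satisfied by p3 = False, p4 = True, p5 = False, p6 = True, p7 = False, p8 = False, p9 = False.
Every clause has at least one true literal under this assignment.
So p1=False  p2=False  p3=False  p4=True  p5=False  p6=True  p7=False  p8=False  p9=False is a satisfying assignment.

SATISFIABLE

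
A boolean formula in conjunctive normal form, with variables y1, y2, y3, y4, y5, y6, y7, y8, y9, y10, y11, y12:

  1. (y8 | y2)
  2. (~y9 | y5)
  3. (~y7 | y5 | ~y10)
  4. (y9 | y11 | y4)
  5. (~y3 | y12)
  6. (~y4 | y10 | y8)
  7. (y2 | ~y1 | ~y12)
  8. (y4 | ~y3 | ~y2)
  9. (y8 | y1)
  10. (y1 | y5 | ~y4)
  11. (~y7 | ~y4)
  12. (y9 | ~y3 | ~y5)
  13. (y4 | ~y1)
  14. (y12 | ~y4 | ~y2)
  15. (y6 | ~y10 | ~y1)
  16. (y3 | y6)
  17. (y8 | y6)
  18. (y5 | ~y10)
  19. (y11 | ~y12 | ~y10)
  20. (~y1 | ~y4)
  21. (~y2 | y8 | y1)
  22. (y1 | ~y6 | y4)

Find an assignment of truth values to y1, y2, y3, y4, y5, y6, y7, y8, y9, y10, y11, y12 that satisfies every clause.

y1=False  y2=False  y3=True  y4=True  y5=True  y6=False  y7=False  y8=True  y9=True  y10=True  y11=True  y12=True

Pure literal: y7 appears only negated; assign y7 = False.
y8 occurs only positively in the remaining clauses — set y8 = True.
Try y1 = False.
For the remaining variables, y2 = False, y3 = True, y4 = True, y5 = True, y6 = False, y9 = True, y10 = True, y11 = True, y12 = True works.
Every clause has at least one true literal under this assignment.
Check each clause:
  1. (y2 | y8) — y8 is true.
  2. (~y9 | y5) — y5 is true.
  3. (~y10 | y5 | ~y7) — ~y7 is true.
  4. (y4 | y11 | y9) — y9 is true.
  5. (y12 | ~y3) — y12 is true.
  6. (y8 | ~y4 | y10) — y8 is true.
  7. (~y12 | y2 | ~y1) — ~y1 is true.
  8. (y4 | ~y2 | ~y3) — y4 is true.
  9. (y8 | y1) — y8 is true.
  10. (y5 | y1 | ~y4) — y5 is true.
  11. (~y7 | ~y4) — ~y7 is true.
  12. (y9 | ~y3 | ~y5) — y9 is true.
  13. (y4 | ~y1) — y4 is true.
  14. (y12 | ~y4 | ~y2) — y12 is true.
  15. (~y10 | y6 | ~y1) — ~y1 is true.
  16. (y6 | y3) — y3 is true.
  17. (y6 | y8) — y8 is true.
  18. (~y10 | y5) — y5 is true.
  19. (~y12 | ~y10 | y11) — y11 is true.
  20. (~y1 | ~y4) — ~y1 is true.
  21. (y8 | ~y2 | y1) — y8 is true.
  22. (y1 | y4 | ~y6) — ~y6 is true.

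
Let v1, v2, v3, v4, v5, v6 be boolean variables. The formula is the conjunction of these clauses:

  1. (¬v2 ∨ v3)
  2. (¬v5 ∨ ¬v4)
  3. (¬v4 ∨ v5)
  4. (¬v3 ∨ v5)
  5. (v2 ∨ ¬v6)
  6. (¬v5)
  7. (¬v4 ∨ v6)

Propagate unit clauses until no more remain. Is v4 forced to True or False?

False

Unit clause (¬v5) sets v5 = False.
(v5 ∨ ¬v4) with v5 = False leaves only ¬v4, so v4 = False.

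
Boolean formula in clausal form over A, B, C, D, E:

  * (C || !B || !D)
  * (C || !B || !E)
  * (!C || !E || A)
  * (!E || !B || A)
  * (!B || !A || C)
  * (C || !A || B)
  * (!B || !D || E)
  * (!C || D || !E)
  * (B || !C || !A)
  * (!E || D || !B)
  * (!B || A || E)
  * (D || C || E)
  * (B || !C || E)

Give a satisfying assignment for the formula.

A = False, B = False, C = False, D = True, E = False

Set A = False and propagate.
Set B = False and propagate.
For the remaining variables, C = False, D = True, E = False works.
Every clause has at least one true literal under this assignment.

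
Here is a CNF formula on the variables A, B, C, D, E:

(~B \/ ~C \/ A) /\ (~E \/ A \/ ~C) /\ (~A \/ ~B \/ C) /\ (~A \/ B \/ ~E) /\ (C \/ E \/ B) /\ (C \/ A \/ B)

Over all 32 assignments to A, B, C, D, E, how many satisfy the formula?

12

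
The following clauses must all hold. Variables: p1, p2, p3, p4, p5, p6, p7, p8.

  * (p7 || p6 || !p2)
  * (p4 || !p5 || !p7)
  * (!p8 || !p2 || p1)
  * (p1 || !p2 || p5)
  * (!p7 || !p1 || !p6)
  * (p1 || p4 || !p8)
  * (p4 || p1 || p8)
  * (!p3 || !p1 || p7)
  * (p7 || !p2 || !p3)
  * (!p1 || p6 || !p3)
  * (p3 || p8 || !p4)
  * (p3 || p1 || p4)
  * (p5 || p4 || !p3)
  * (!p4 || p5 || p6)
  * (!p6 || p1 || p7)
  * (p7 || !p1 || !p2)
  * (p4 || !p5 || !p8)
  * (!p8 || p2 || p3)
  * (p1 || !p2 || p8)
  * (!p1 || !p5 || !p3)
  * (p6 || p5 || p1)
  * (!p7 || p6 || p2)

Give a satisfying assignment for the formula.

p1=F, p2=F, p3=T, p4=T, p5=T, p6=T, p7=T, p8=T

Check each clause:
  1. (p6 || p7 || !p2) — p6 is true.
  2. (!p5 || p4 || !p7) — p4 is true.
  3. (!p8 || !p2 || p1) — !p2 is true.
  4. (!p2 || p1 || p5) — p5 is true.
  5. (!p7 || !p6 || !p1) — !p1 is true.
  6. (p4 || !p8 || p1) — p4 is true.
  7. (p1 || p8 || p4) — p8 is true.
  8. (!p1 || !p3 || p7) — !p1 is true.
  9. (!p2 || !p3 || p7) — !p2 is true.
  10. (p6 || !p1 || !p3) — p6 is true.
  11. (p3 || !p4 || p8) — p8 is true.
  12. (p4 || p3 || p1) — p3 is true.
  13. (!p3 || p5 || p4) — p5 is true.
  14. (!p4 || p6 || p5) — p5 is true.
  15. (p7 || !p6 || p1) — p7 is true.
  16. (!p1 || !p2 || p7) — !p1 is true.
  17. (p4 || !p5 || !p8) — p4 is true.
  18. (!p8 || p2 || p3) — p3 is true.
  19. (p8 || p1 || !p2) — p8 is true.
  20. (!p5 || !p1 || !p3) — !p1 is true.
  21. (p1 || p6 || p5) — p5 is true.
  22. (p2 || p6 || !p7) — p6 is true.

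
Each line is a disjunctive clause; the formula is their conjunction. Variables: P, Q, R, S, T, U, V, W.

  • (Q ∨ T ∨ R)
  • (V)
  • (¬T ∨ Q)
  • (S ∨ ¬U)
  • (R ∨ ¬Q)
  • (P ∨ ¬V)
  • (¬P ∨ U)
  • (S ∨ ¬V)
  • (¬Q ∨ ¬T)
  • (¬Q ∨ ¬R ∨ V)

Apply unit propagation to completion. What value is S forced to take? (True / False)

True

(V) is a unit clause: V = True.
(¬V ∨ P): since V = True, the clause reduces to (P). P = True.
(¬P ∨ U) with P = True leaves only U, so U = True.
In (S ∨ ¬U), ¬U is now false; S must hold, so S = True.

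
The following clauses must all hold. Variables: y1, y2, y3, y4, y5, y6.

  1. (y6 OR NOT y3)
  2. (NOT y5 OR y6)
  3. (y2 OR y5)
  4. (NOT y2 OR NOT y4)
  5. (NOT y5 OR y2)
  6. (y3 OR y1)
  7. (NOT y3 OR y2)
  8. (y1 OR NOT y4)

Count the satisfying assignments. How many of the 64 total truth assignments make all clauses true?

The models are:
  y1=0 y2=1 y3=1 y4=0 y5=0 y6=1
  y1=0 y2=1 y3=1 y4=0 y5=1 y6=1
  y1=1 y2=1 y3=0 y4=0 y5=0 y6=0
  y1=1 y2=1 y3=0 y4=0 y5=0 y6=1
  y1=1 y2=1 y3=0 y4=0 y5=1 y6=1
  y1=1 y2=1 y3=1 y4=0 y5=0 y6=1
  y1=1 y2=1 y3=1 y4=0 y5=1 y6=1
Count: 7.

7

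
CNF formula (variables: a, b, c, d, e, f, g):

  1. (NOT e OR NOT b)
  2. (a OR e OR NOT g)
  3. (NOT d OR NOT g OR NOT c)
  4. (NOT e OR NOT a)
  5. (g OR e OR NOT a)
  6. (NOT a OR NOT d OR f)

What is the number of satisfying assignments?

40

Split on a, then e.
  a=T, e=T: a clause becomes empty — 0.
  a=T, e=F: b free; 5 ways for (c,d,f,g) × 2^1 = 10.
  a=F, e=T: f free; 7 ways for (b,c,d,g) × 2^1 = 14.
  a=F, e=F: forces g=F; b, c, d, f free → 2^4 = 16.
Total: 0 + 10 + 14 + 16 = 40.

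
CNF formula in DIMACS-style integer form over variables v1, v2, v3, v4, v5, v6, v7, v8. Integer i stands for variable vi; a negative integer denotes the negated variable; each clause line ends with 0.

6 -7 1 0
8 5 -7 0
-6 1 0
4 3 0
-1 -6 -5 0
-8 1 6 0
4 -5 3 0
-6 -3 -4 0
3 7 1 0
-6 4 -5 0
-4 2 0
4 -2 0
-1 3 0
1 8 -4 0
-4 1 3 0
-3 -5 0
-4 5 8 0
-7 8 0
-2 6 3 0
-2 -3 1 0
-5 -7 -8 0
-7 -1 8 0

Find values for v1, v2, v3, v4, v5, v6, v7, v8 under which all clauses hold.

Set v1 = True and propagate.
  then v3 is forced to True.
  then v5 is forced to False.
Set v2 = False and propagate.
  then v4 is forced to False.
For the remaining variables, v6 = False, v7 = False, v8 = True works.
Every clause has at least one true literal under this assignment.

v1=True, v2=False, v3=True, v4=False, v5=False, v6=False, v7=False, v8=True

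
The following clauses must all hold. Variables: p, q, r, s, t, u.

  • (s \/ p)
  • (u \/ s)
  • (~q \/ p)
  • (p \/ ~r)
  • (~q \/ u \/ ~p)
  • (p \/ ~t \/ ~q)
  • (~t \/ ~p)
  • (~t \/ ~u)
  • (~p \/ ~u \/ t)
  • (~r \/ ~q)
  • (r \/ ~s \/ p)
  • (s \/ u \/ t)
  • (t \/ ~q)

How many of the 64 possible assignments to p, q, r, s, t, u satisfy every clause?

The models are:
  p=1 q=0 r=0 s=1 t=0 u=0
  p=1 q=0 r=1 s=1 t=0 u=0
That's 2 in total.

2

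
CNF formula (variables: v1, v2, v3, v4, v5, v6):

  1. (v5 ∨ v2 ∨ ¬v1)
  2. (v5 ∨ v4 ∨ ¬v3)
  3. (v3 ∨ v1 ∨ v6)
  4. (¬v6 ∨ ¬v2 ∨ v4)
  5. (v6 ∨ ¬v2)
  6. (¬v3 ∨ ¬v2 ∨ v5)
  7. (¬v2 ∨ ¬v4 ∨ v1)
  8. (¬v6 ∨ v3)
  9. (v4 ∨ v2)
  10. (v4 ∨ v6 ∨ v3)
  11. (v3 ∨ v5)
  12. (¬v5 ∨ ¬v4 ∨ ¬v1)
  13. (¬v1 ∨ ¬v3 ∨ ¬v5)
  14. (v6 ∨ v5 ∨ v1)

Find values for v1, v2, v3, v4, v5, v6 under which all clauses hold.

Try v1 = False.
Set v2 = False and propagate.
  then v4 is forced to True.
For the remaining variables, v3 = True, v5 = True, v6 = False works.
Every clause has at least one true literal under this assignment.

v1 = False, v2 = False, v3 = True, v4 = True, v5 = True, v6 = False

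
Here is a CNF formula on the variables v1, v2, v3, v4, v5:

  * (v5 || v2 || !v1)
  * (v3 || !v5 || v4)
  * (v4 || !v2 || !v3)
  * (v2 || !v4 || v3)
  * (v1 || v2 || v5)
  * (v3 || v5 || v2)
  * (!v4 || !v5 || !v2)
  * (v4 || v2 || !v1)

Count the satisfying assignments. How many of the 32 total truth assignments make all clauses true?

9

Split on v2, then v4.
  v2=1, v4=1: remaining (v1,v3,v5) ∈ {(0,0,0); (0,1,0); (1,0,0); (1,1,0)} — 4.
  v2=1, v4=0: remaining (v1,v3,v5) ∈ {(0,0,0); (1,0,0)} — 2.
  v2=0, v4=1: remaining (v1,v3,v5) ∈ {(0,1,1); (1,1,1)} — 2.
  v2=0, v4=0: remaining (v1,v3,v5) ∈ {(0,1,1)} — 1.
Total: 4 + 2 + 2 + 1 = 9.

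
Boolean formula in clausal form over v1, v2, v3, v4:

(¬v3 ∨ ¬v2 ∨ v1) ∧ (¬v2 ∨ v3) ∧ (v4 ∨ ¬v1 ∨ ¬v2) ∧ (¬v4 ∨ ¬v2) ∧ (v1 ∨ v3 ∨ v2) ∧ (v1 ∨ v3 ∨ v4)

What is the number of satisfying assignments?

6

Satisfying assignments:
  v1=0 v2=0 v3=1 v4=0
  v1=0 v2=0 v3=1 v4=1
  v1=1 v2=0 v3=0 v4=0
  v1=1 v2=0 v3=0 v4=1
  v1=1 v2=0 v3=1 v4=0
  v1=1 v2=0 v3=1 v4=1
Count: 6.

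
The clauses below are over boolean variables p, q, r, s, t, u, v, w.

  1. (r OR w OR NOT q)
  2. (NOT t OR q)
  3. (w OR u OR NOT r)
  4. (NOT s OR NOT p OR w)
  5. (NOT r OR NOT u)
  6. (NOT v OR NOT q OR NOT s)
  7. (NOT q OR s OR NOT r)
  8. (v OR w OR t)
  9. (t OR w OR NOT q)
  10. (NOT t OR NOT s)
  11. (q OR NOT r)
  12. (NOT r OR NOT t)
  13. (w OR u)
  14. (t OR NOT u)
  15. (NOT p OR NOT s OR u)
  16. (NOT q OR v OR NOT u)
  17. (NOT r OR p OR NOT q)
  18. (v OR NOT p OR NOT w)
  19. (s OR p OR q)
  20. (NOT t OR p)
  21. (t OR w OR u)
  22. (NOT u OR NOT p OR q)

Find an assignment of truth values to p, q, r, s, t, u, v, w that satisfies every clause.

p = 1, q = 1, r = 0, s = 0, t = 1, u = 0, v = 1, w = 1

Try p = True.
The remaining clauses are satisfied by q = True, r = False, s = False, t = True, u = False, v = True, w = True.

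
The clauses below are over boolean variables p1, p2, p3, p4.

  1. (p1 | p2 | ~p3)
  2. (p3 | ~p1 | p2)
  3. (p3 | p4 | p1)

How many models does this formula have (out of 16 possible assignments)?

Case analysis on p1 and p3:
  p1=T, p3=T: remaining (p2,p4) ∈ {(F,F); (F,T); (T,F); (T,T)} — 4.
  p1=T, p3=F: remaining (p2,p4) ∈ {(T,F); (T,T)} — 2.
  p1=F, p3=T: remaining (p2,p4) ∈ {(T,F); (T,T)} — 2.
  p1=F, p3=F: remaining (p2,p4) ∈ {(F,T); (T,T)} — 2.
Total: 4 + 2 + 2 + 2 = 10.

10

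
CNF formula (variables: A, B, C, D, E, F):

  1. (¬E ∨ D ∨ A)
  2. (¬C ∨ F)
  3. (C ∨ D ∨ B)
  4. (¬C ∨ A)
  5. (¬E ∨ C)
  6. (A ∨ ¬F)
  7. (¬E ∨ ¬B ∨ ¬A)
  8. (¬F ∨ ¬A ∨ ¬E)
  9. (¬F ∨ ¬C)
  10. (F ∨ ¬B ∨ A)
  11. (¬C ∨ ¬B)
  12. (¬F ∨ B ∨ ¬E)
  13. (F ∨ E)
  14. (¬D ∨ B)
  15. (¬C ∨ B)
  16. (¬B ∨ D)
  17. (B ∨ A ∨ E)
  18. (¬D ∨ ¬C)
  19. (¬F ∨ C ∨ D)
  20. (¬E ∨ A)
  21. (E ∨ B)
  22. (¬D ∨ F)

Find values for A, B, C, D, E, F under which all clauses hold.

Set A = True and propagate.
Try B = True.
  then E is forced to False.
  then C is forced to False.
  then F is forced to True.
  then D is forced to True.

A=1, B=1, C=0, D=1, E=0, F=1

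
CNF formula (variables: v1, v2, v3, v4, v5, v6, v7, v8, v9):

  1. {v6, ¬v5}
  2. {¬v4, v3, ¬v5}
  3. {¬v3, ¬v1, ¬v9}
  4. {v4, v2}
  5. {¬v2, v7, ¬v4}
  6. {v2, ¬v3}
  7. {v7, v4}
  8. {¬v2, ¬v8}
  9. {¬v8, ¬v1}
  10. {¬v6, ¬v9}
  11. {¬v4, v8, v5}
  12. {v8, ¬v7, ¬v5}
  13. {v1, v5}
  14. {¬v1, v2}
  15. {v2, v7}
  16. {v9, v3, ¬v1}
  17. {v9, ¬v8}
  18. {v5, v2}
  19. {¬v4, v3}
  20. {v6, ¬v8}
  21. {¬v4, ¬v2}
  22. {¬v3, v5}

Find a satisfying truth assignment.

v1=1, v2=1, v3=0, v4=0, v5=0, v6=0, v7=1, v8=0, v9=1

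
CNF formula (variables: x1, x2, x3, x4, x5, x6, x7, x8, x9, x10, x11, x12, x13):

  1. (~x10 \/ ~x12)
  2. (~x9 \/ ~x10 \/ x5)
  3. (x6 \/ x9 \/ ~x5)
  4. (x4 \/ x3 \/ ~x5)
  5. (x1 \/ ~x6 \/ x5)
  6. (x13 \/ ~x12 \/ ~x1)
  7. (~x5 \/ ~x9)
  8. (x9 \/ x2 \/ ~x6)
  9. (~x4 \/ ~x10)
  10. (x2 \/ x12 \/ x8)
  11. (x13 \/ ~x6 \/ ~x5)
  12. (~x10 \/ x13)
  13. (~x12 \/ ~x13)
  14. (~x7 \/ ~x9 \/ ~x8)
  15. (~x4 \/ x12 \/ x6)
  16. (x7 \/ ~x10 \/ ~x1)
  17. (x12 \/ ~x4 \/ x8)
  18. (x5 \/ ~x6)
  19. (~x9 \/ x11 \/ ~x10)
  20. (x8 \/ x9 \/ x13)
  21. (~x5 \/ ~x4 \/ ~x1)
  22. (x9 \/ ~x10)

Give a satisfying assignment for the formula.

x2 occurs only positively in the remaining clauses — set x2 = True.
Pure literal: x3 appears only positively; assign x3 = True.
Try x1 = False.
For the remaining variables, x4 = False, x5 = False, x6 = False, x7 = False, x8 = True, x9 = True, x10 = False, x11 = False, x12 = False, x13 = True works.

x1 = F, x2 = T, x3 = T, x4 = F, x5 = F, x6 = F, x7 = F, x8 = T, x9 = T, x10 = F, x11 = F, x12 = F, x13 = T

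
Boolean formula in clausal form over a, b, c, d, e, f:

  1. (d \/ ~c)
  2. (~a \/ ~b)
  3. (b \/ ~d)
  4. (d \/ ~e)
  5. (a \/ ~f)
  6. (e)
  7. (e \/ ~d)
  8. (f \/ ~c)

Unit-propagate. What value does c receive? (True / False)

False

(e) is a unit clause: e = True.
(~e \/ d): since e = True, the clause reduces to (d). d = True.
(~d \/ b): since d = True, the clause reduces to (b). b = True.
(~b \/ ~a): since b = True, the clause reduces to (~a). a = False.
In (a \/ ~f), a is now false; ~f must hold, so f = False.
From (f \/ ~c) and f = False: c = False.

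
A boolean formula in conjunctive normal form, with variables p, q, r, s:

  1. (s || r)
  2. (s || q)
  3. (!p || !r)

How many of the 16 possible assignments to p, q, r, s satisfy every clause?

7

Satisfying assignments:
  p=0 q=0 r=0 s=1
  p=0 q=0 r=1 s=1
  p=0 q=1 r=0 s=1
  p=0 q=1 r=1 s=0
  p=0 q=1 r=1 s=1
  p=1 q=0 r=0 s=1
  p=1 q=1 r=0 s=1
Count: 7.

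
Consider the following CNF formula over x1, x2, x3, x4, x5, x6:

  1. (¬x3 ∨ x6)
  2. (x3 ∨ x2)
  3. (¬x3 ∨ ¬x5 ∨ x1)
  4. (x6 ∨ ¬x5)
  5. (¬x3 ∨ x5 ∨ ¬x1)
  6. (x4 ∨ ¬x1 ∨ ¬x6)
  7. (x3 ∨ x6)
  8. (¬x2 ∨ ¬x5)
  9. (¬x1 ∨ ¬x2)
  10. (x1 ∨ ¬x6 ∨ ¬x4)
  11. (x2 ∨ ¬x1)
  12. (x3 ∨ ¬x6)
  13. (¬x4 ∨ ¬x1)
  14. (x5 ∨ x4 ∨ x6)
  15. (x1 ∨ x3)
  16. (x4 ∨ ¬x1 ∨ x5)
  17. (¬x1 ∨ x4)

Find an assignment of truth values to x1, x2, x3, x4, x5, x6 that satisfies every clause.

Set x1 = False and propagate.
  then x3 is forced to True.
  then x6 is forced to True.
  then x5 is forced to False.
  then x4 is forced to False.
x2 is now unconstrained; take x2 = False.
Every clause has at least one true literal under this assignment.

x1=F  x2=F  x3=T  x4=F  x5=F  x6=T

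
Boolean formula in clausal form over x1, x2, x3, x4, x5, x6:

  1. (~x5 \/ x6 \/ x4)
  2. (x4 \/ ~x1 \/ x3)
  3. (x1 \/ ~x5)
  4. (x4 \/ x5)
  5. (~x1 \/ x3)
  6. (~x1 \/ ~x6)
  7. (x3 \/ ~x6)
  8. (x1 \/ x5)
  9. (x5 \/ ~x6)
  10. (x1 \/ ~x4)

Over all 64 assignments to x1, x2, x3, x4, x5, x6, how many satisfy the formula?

The models are:
  x1=1 x2=0 x3=1 x4=1 x5=0 x6=0
  x1=1 x2=0 x3=1 x4=1 x5=1 x6=0
  x1=1 x2=1 x3=1 x4=1 x5=0 x6=0
  x1=1 x2=1 x3=1 x4=1 x5=1 x6=0
Count: 4.

4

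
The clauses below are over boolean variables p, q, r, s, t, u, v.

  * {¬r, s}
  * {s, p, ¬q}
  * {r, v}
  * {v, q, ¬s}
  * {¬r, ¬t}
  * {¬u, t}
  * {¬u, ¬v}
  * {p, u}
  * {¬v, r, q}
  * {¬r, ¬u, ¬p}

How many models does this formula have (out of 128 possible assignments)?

7

Case analysis on r and u:
  r=T, u=T: a clause becomes empty — 0.
  r=T, u=F: remaining (p,q,s,t,v) ∈ {(T,F,T,F,T); (T,T,T,F,F); (T,T,T,F,T)} — 3.
  r=F, u=T: a clause becomes empty — 0.
  r=F, u=F: remaining (p,q,s,t,v) ∈ {(T,T,F,F,T); (T,T,F,T,T); (T,T,T,F,T); (T,T,T,T,T)} — 4.
Total: 0 + 3 + 0 + 4 = 7.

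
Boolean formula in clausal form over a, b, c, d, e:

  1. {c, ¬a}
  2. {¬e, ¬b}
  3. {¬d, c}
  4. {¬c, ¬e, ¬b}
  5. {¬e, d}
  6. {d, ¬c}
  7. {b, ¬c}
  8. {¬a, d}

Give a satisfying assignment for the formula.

a = 0  b = 1  c = 1  d = 1  e = 0

Check each clause:
  1. {c, ¬a} — c is true.
  2. {¬b, ¬e} — ¬e is true.
  3. {¬d, c} — c is true.
  4. {¬c, ¬e, ¬b} — ¬e is true.
  5. {¬e, d} — ¬e is true.
  6. {¬c, d} — d is true.
  7. {¬c, b} — b is true.
  8. {d, ¬a} — d is true.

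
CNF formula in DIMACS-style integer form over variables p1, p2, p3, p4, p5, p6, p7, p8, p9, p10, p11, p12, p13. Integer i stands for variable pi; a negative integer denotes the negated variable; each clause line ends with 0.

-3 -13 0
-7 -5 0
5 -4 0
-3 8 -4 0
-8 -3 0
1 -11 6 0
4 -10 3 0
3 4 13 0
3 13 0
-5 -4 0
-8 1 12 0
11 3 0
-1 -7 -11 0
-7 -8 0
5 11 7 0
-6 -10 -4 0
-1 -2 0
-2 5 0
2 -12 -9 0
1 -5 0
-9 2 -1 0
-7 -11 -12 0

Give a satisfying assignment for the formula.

p1 = True, p2 = False, p3 = True, p4 = False, p5 = True, p6 = False, p7 = False, p8 = False, p9 = False, p10 = True, p11 = False, p12 = True, p13 = False

Pure literal: p9 appears only negated; assign p9 = False.
Set p1 = True and propagate.
  then p2 is forced to False.
For the remaining variables, p3 = True, p4 = False, p5 = True, p6 = False, p7 = False, p8 = False, p10 = True, p11 = False, p12 = True, p13 = False works.
Every clause has at least one true literal under this assignment.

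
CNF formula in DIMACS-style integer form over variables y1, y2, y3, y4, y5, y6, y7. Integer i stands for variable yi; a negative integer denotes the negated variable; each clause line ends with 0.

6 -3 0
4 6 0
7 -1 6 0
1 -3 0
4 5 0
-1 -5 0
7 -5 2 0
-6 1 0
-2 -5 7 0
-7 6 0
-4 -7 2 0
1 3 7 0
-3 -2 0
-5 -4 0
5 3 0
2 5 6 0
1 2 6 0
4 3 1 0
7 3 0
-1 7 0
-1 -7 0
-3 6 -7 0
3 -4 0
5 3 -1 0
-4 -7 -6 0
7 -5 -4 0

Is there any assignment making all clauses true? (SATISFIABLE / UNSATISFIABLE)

y7 = True:
  propagation gives y6=True, y1=True; an empty clause results — contradiction.
y7 = False:
  propagation gives y3=True, y6=True, y1=True; an empty clause results — contradiction.
Every branch closes, so no satisfying assignment exists.

UNSATISFIABLE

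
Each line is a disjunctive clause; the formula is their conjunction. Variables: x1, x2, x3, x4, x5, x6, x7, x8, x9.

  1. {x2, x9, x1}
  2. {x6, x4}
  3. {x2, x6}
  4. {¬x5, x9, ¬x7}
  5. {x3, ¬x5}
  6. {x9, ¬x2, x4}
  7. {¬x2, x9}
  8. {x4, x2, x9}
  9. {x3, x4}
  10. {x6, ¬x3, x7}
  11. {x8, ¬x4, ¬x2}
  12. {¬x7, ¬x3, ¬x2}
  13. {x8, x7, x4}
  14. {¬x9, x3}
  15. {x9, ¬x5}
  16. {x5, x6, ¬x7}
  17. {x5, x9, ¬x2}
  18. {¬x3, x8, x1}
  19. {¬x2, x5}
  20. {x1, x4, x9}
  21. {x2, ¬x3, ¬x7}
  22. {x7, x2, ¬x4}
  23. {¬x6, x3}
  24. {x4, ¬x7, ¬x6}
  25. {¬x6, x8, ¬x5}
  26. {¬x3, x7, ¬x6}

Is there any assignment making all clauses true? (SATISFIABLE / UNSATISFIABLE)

UNSATISFIABLE

x2 = True:
  propagation gives x9=True, x3=True, x7=False, x6=True; an empty clause results — contradiction.
x2 = False:
  propagation gives x6=True, x3=True, x7=False; an empty clause results — contradiction.
Every branch closes, so no satisfying assignment exists.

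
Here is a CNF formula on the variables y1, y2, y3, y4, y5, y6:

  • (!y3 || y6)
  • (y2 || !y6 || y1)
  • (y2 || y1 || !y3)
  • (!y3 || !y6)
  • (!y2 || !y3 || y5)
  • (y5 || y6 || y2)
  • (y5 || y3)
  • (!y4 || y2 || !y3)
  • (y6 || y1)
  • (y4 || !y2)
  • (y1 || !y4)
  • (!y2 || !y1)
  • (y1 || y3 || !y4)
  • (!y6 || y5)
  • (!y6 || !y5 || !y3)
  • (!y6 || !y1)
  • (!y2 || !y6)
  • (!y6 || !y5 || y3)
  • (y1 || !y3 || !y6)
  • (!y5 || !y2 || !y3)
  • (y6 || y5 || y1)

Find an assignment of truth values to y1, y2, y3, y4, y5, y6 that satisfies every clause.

y1 = True, y2 = False, y3 = False, y4 = True, y5 = True, y6 = False

Branch on y1: take y1 = True.
  then y2 is forced to False.
  then y6 is forced to False.
  then y3 is forced to False.
  then y5 is forced to True.
y4 is now unconstrained; take y4 = True.
Every clause has at least one true literal under this assignment.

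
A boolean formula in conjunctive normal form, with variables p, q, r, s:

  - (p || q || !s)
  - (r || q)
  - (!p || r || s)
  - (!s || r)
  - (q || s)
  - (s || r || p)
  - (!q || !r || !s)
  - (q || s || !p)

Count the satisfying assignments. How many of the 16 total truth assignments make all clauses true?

3

The models are:
  p=F q=T r=T s=F
  p=T q=F r=T s=T
  p=T q=T r=T s=F
That's 3 in total.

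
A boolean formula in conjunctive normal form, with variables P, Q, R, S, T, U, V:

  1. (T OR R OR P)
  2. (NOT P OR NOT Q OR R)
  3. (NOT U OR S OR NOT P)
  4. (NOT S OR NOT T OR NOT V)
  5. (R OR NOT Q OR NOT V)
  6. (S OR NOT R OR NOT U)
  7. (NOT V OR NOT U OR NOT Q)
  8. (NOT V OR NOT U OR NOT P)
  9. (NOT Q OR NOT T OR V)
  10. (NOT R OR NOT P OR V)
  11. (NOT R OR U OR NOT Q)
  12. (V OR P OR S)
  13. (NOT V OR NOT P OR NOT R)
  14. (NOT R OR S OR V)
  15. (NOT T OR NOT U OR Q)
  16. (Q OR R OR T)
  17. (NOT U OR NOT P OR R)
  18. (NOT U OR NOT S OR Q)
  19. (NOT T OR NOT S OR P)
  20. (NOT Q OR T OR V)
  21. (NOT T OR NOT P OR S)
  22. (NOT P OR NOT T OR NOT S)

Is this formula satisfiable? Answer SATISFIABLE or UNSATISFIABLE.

SATISFIABLE

Try P = False.
Try Q = False.
For the remaining variables, R = False, S = False, T = True, U = False, V = True works.
So P=F, Q=F, R=F, S=F, T=T, U=F, V=T is a satisfying assignment.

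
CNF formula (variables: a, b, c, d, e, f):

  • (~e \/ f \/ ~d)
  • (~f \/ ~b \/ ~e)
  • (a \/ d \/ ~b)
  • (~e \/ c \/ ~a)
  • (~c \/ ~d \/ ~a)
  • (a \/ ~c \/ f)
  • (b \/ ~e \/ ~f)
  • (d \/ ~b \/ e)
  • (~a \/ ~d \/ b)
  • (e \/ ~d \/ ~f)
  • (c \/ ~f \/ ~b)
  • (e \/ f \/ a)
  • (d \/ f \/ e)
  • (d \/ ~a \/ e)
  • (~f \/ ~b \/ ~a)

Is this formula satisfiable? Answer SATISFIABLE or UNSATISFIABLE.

Try a = True.
The remaining clauses are satisfied by b = True, c = False, d = True, e = False, f = False.
Every clause has at least one true literal under this assignment.
So a=T, b=T, c=F, d=T, e=F, f=F is a satisfying assignment.

SATISFIABLE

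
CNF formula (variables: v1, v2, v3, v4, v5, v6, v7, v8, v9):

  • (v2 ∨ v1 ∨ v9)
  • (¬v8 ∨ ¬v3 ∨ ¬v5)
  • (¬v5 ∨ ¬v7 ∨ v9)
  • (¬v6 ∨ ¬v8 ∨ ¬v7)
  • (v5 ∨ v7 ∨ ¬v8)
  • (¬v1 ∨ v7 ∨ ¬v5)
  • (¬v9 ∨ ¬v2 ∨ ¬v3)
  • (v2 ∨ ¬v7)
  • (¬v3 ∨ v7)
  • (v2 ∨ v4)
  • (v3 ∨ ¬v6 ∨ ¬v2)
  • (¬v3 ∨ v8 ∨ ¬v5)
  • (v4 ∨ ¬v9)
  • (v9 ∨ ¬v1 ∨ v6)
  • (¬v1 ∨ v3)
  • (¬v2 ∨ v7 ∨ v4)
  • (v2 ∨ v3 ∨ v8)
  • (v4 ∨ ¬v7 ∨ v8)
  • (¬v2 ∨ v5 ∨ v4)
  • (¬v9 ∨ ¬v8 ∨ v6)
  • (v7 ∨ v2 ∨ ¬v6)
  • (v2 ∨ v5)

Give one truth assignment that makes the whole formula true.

v1=True, v2=True, v3=True, v4=True, v5=False, v6=True, v7=True, v8=False, v9=False

Pure literal: v4 appears only positively; assign v4 = True.
Branch on v1: take v1 = True.
  then v3 is forced to True.
  then v7 is forced to True.
  then v2 is forced to True.
  then v9 is forced to False.
  then v5 is forced to False.
  then v6 is forced to True.
  then v8 is forced to False.
Every clause has at least one true literal under this assignment.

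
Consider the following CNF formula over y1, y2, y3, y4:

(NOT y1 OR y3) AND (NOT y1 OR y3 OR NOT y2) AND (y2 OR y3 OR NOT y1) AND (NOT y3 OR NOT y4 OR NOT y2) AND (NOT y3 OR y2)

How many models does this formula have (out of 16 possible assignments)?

6

Satisfying assignments:
  y1=0 y2=0 y3=0 y4=0
  y1=0 y2=0 y3=0 y4=1
  y1=0 y2=1 y3=0 y4=0
  y1=0 y2=1 y3=0 y4=1
  y1=0 y2=1 y3=1 y4=0
  y1=1 y2=1 y3=1 y4=0
Count: 6.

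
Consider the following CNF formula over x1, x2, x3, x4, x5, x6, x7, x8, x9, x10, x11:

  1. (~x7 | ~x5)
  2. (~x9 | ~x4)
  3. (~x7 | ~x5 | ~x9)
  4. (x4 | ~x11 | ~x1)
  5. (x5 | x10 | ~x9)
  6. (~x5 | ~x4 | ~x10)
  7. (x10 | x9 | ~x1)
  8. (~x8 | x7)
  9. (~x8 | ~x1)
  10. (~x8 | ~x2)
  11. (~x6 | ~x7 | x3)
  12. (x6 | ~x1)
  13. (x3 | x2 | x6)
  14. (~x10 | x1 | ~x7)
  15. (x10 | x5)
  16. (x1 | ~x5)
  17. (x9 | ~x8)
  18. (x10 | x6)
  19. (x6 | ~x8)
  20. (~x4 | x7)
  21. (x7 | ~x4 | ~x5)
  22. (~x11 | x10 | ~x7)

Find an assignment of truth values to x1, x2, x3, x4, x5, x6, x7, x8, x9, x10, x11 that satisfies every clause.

x1=True, x2=True, x3=False, x4=False, x5=True, x6=True, x7=False, x8=False, x9=False, x10=True, x11=False

Pure literal: x8 appears only negated; assign x8 = False.
Pure literal: x11 appears only negated; assign x11 = False.
Set x1 = True and propagate.
  then x6 is forced to True.
Branch on x3: take x3 = False.
  then x7 is forced to False.
  then x4 is forced to False.
Try x5 = True.
For the remaining variables, x2 = True, x9 = False, x10 = True works.
Every clause has at least one true literal under this assignment.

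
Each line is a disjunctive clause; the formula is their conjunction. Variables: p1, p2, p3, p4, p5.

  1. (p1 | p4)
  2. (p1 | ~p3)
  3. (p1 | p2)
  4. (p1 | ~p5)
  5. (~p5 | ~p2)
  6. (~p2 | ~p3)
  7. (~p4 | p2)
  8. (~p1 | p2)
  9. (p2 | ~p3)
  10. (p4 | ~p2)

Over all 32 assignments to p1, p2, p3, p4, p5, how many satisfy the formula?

2

Satisfying assignments:
  p1=F p2=T p3=F p4=T p5=F
  p1=T p2=T p3=F p4=T p5=F
That's 2 in total.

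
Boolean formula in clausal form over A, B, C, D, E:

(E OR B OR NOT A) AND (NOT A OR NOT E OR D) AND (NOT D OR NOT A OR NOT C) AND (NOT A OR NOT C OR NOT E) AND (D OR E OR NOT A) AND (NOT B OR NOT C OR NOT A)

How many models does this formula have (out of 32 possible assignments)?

19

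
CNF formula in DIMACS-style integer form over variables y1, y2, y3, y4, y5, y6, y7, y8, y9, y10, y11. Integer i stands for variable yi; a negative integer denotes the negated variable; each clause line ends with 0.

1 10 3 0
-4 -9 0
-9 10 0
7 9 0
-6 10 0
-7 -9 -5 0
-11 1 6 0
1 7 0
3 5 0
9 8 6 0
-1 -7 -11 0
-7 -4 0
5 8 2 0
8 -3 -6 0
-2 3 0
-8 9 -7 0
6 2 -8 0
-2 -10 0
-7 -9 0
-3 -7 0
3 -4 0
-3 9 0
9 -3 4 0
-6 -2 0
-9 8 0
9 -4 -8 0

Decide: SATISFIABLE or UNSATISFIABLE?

SATISFIABLE

y11 occurs only negated in the remaining clauses — set y11 = False.
Try y1 = True.
Branch on y2: take y2 = False.
Try y3 = False.
  then y5 is forced to True.
  then y4 is forced to False.
The remaining clauses are satisfied by y6 = True, y7 = True, y8 = False, y9 = False, y10 = True.
Every clause has at least one true literal under this assignment.
So y1=True, y2=False, y3=False, y4=False, y5=True, y6=True, y7=True, y8=False, y9=False, y10=True, y11=False is a satisfying assignment.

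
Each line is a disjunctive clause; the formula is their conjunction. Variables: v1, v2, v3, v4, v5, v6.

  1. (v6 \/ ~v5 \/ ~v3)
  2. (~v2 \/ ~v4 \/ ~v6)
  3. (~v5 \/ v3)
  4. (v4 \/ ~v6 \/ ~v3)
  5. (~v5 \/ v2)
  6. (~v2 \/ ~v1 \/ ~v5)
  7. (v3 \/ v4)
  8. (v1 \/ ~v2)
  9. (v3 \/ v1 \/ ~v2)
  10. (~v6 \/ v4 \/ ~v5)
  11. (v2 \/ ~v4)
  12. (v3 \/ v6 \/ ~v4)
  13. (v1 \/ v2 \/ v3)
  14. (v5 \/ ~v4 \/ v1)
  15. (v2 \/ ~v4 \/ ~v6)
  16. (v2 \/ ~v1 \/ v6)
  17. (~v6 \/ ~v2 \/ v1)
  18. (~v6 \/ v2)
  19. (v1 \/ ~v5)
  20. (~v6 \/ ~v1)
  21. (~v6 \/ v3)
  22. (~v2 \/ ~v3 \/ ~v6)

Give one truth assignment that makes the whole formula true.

Set v1 = True and propagate.
  then v6 is forced to False.
  then v2 is forced to True.
  then v5 is forced to False.
Set v3 = True and propagate.
v4 is now unconstrained; take v4 = True.

v1 = T, v2 = T, v3 = T, v4 = T, v5 = F, v6 = F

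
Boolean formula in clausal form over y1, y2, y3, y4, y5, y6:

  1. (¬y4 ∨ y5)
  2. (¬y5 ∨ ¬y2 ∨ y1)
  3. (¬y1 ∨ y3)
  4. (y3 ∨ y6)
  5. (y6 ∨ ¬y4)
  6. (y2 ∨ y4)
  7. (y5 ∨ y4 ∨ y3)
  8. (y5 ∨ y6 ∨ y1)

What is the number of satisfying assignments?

9

Case analysis on y4 and y5:
  y4=1, y5=1: remaining (y1,y2,y3,y6) ∈ {(0,0,0,1); (0,0,1,1); (1,0,1,1); (1,1,1,1)} — 4.
  y4=1, y5=0: a clause becomes empty — 0.
  y4=0, y5=1: remaining (y1,y2,y3,y6) ∈ {(1,1,1,0); (1,1,1,1)} — 2.
  y4=0, y5=0: remaining (y1,y2,y3,y6) ∈ {(0,1,1,1); (1,1,1,0); (1,1,1,1)} — 3.
Total: 4 + 0 + 2 + 3 = 9.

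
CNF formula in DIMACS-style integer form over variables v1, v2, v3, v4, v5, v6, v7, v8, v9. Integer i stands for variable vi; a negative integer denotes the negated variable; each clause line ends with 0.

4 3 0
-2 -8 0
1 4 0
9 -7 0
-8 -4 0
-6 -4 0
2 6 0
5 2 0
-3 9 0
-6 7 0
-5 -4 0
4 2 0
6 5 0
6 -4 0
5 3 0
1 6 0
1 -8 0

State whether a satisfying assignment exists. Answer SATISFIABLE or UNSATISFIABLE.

Pure literal: v1 appears only positively; assign v1 = True.
Pure literal: v8 appears only negated; assign v8 = False.
Branch on v2: take v2 = True.
The remaining clauses are satisfied by v3 = True, v4 = False, v5 = True, v6 = False, v7 = True, v9 = True.
So v1=True  v2=True  v3=True  v4=False  v5=True  v6=False  v7=True  v8=False  v9=True is a satisfying assignment.

SATISFIABLE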